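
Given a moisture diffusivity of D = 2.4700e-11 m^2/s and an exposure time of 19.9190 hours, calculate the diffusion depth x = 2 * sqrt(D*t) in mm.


t = 19.9190 hr * 3600 = 71708.4000 s
D * t = 2.4700e-11 * 71708.4000 = 1.7712e-06
x = 2 * sqrt(D*t) = 2 * sqrt(1.7712e-06) = 0.00266173 m = 2.6617 mm


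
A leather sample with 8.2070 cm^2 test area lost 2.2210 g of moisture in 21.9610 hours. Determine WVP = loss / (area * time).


Formula: WVP = loss / (area * time)
Substituting: WVP = 2.2210 / (8.2070 * 21.9610)
Result: 0.0123229 g/(cm^2*hr)


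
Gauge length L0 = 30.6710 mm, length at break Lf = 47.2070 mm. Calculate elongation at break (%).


Formula: Elongation = (Lf - L0) / L0 * 100
Substituting: Elongation = (47.2070 - 30.6710) / 30.6710 * 100
Result: 53.9141 %


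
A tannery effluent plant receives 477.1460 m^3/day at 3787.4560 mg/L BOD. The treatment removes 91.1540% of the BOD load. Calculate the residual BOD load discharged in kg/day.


Load_in = volume * conc / 1000 = 477.1460 * 3787.4560 / 1000 = 1807.1695 kg/day
Removed = Load_in * eff / 100 = 1807.1695 * 91.1540 / 100 = 1647.3073 kg/day
Load_out = Load_in - Removed = 1807.1695 - 1647.3073 = 159.8622 kg/day


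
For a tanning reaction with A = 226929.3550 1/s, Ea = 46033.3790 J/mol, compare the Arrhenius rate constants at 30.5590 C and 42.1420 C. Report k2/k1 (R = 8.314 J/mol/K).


T1 = 30.5590 + 273.15 = 303.7090 K; T2 = 42.1420 + 273.15 = 315.2920 K
k1 = A * exp(-Ea/(R*T1)) = 226929.3550 * exp(-46033.3790/(8.314*303.7090)) = 0.00274388 1/s
k2 = A * exp(-Ea/(R*T2)) = 226929.3550 * exp(-46033.3790/(8.314*315.2920)) = 0.00536085 1/s
k2/k1 = 0.00536085 / 0.00274388 = 1.9538


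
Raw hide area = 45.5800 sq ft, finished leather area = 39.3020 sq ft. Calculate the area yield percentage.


Formula: Yield = finished / raw * 100
Substituting: Yield = 39.3020 / 45.5800 * 100
Result: 86.2264 %


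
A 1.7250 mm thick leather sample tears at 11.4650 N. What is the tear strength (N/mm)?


Formula: Tear strength = force / thickness
Substituting: Tear strength = 11.4650 / 1.7250
Result: 6.6464 N/mm


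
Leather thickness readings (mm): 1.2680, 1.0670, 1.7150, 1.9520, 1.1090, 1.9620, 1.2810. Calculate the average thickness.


Formula: Average = sum / n
Substituting: Average = 10.3540 / 7
Result: 1.4791 mm


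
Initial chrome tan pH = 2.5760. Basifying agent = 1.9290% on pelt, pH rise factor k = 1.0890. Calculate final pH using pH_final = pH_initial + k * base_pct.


Formula: pH_final = pH_initial + k * base_pct
Substituting: pH_final = 2.5760 + 1.0890 * 1.9290
Result: 4.6767


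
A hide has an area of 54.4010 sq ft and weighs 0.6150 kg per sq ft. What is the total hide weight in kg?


Formula: Weight = area * weight_per_sqft
Substituting: Weight = 54.4010 * 0.6150
Result: 33.4566 kg


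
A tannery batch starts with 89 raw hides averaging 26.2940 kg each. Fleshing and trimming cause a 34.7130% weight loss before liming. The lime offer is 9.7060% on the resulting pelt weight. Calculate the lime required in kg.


Total_raw = N * avg_wt = 89 * 26.2940 = 2340.1660 kg
Substrate = Total_raw * (1 - loss/100) = 2340.1660 * (1 - 34.7130/100) = 1527.8242 kg
Lime = Substrate * pct / 100 = 1527.8242 * 9.7060 / 100 = 148.2906 kg


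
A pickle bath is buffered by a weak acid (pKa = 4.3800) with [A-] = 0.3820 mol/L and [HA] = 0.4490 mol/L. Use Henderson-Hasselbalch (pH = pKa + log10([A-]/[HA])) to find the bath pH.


ratio = [A-] / [HA] = 0.3820 / 0.4490 = 0.8508
log10(ratio) = -0.070183
pH = pKa + log10(ratio) = 4.3800 - 0.070183 = 4.3098


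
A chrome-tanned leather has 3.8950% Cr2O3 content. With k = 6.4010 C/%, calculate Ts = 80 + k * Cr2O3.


Formula: Ts = 80 + k * Cr2O3
Substituting: Ts = 80 + 6.4010 * 3.8950
Result: 104.9319 C


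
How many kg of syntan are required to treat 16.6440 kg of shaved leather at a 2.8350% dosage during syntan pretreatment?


Formula: Syntan = substrate * pct / 100
Substituting: Syntan = 16.6440 * 2.8350 / 100
Result: 0.4719 kg


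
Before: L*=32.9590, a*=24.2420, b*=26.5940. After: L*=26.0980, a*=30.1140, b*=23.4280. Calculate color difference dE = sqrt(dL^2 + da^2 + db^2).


dL = -6.8610, da = 5.8720, db = -3.1660
dE = sqrt((-6.8610)^2 + 5.8720^2 + (-3.1660)^2) = 9.5696


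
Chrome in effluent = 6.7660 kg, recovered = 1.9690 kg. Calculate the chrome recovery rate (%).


Formula: Recovery = recovered / input * 100
Substituting: Recovery = 1.9690 / 6.7660 * 100
Result: 29.1014 %


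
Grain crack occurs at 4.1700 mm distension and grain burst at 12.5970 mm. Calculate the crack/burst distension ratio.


Formula: Ratio = crack / burst
Substituting: Ratio = 4.1700 / 12.5970
Result: 0.3310


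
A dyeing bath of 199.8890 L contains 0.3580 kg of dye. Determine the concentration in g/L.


Formula: Conc = dye_mass(kg) / volume(L) * 1000
Substituting: Conc = 0.3580 / 199.8890 * 1000
Result: 1.7910 g/L


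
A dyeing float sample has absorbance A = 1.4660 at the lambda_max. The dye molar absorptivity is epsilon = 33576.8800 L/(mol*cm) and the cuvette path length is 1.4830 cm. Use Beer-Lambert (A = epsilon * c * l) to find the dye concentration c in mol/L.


Formula: c = A / (epsilon * l)
Substituting: c = 1.4660 / (33576.8800 * 1.4830)
Result: 2.9441e-05 mol/L


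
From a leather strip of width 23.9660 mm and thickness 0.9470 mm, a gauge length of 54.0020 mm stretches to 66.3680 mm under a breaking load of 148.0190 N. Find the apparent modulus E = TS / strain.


TS = F / (w * t) = 148.0190 / (23.9660 * 0.9470) = 6.5219 N/mm^2
strain = (Lf - L0) / L0 = (66.3680 - 54.0020) / 54.0020 = 0.2290
E = TS / strain = 6.5219 / 0.2290 = 28.4808 N/mm^2


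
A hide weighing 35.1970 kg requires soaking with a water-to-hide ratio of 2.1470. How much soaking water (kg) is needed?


Formula: Water = hide_weight * ratio
Substituting: Water = 35.1970 * 2.1470
Result: 75.5680 kg


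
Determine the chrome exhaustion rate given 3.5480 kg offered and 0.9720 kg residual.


Formula: Uptake = (offered - residual) / offered * 100
Substituting: Uptake = (3.5480 - 0.9720) / 3.5480 * 100
Result: 72.6043 %


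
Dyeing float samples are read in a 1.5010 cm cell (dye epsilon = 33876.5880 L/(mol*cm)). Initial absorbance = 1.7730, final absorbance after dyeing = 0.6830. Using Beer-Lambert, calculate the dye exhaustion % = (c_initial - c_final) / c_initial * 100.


c_initial = A_i / (epsilon * l) = 1.7730 / (33876.5880 * 1.5010) = 3.4868e-05 mol/L
c_final = A_f / (epsilon * l) = 0.6830 / (33876.5880 * 1.5010) = 1.3432e-05 mol/L
Exhaustion = (c_initial - c_final) / c_initial * 100 = (3.4868e-05 - 1.3432e-05) / 3.4868e-05 * 100 = 61.4777 %


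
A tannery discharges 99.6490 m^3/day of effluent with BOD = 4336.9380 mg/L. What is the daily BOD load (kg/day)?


Formula: BOD_load = volume * conc / 1000
Substituting: BOD_load = 99.6490 * 4336.9380 / 1000
Result: 432.1715 kg/day


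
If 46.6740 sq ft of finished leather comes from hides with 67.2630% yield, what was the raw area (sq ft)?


Formula: raw = finished * 100 / yield
Substituting: raw = 46.6740 * 100 / 67.2630
Result: 69.3903 sq ft


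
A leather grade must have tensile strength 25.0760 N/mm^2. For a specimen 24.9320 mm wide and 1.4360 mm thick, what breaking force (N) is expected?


Formula: F = TS * w * t
Substituting: F = 25.0760 * 24.9320 * 1.4360
Result: 897.7798 N


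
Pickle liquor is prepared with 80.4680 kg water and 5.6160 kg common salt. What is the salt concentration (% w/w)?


Formula: Conc = salt / (water + salt) * 100
Substituting: Conc = 5.6160 / (80.4680 + 5.6160) * 100
Result: 6.5239 %


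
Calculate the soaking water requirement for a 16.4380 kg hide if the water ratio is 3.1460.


Formula: Water = hide_weight * ratio
Substituting: Water = 16.4380 * 3.1460
Result: 51.7139 kg


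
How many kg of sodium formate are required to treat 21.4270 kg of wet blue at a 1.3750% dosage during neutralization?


Formula: Neutralizer = substrate * pct / 100
Substituting: Neutralizer = 21.4270 * 1.3750 / 100
Result: 0.2946 kg


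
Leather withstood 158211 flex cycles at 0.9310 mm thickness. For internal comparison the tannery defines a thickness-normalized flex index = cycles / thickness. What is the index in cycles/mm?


Formula: Index = cycles / thickness
Substituting: Index = 158211 / 0.9310
Result: 169936.6273 cycles/mm


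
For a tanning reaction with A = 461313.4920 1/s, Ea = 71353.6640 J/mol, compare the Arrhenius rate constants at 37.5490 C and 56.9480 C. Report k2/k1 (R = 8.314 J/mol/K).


T1 = 37.5490 + 273.15 = 310.6990 K; T2 = 56.9480 + 273.15 = 330.0980 K
k1 = A * exp(-Ea/(R*T1)) = 461313.4920 * exp(-71353.6640/(8.314*310.6990)) = 4.6516e-07 1/s
k2 = A * exp(-Ea/(R*T2)) = 461313.4920 * exp(-71353.6640/(8.314*330.0980)) = 2.3583e-06 1/s
k2/k1 = 2.3583e-06 / 4.6516e-07 = 5.0699


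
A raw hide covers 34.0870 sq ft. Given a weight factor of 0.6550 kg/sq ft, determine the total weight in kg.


Formula: Weight = area * weight_per_sqft
Substituting: Weight = 34.0870 * 0.6550
Result: 22.3270 kg


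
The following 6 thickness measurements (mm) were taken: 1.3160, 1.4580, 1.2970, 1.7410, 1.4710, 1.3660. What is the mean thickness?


Formula: Average = sum / n
Substituting: Average = 8.6490 / 6
Result: 1.4415 mm


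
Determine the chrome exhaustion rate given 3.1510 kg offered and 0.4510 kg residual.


Formula: Uptake = (offered - residual) / offered * 100
Substituting: Uptake = (3.1510 - 0.4510) / 3.1510 * 100
Result: 85.6871 %


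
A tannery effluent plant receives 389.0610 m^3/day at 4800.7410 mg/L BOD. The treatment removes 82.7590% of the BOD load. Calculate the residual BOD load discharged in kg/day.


Load_in = volume * conc / 1000 = 389.0610 * 4800.7410 / 1000 = 1867.7811 kg/day
Removed = Load_in * eff / 100 = 1867.7811 * 82.7590 / 100 = 1545.7570 kg/day
Load_out = Load_in - Removed = 1867.7811 - 1545.7570 = 322.0241 kg/day


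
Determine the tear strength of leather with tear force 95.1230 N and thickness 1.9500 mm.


Formula: Tear strength = force / thickness
Substituting: Tear strength = 95.1230 / 1.9500
Result: 48.7810 N/mm


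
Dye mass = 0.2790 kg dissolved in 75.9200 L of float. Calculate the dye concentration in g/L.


Formula: Conc = dye_mass(kg) / volume(L) * 1000
Substituting: Conc = 0.2790 / 75.9200 * 1000
Result: 3.6749 g/L


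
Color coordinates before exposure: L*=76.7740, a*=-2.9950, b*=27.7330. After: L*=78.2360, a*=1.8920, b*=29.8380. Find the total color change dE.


dL = 1.4620, da = 4.8870, db = 2.1050
dE = sqrt(1.4620^2 + 4.8870^2 + 2.1050^2) = 5.5183


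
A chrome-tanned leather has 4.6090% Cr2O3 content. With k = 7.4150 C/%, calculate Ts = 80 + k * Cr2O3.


Formula: Ts = 80 + k * Cr2O3
Substituting: Ts = 80 + 7.4150 * 4.6090
Result: 114.1757 C


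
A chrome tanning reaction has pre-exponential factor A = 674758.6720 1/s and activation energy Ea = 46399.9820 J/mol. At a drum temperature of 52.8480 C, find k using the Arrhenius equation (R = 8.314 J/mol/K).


T_K = T_C + 273.15 = 52.8480 + 273.15 = 325.9980 K
exponent = -Ea / (R * T_K) = -46399.9820 / (8.314 * 325.9980) = -17.1196
k = A * exp(exponent) = 674758.6720 * exp(-17.1196) = 0.0247864 1/s


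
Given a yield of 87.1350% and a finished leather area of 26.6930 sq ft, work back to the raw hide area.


Formula: raw = finished * 100 / yield
Substituting: raw = 26.6930 * 100 / 87.1350
Result: 30.6341 sq ft


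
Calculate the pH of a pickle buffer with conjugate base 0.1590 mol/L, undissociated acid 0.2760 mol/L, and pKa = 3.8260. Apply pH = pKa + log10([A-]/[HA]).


ratio = [A-] / [HA] = 0.1590 / 0.2760 = 0.5761
log10(ratio) = -0.2395
pH = pKa + log10(ratio) = 3.8260 - 0.2395 = 3.5865


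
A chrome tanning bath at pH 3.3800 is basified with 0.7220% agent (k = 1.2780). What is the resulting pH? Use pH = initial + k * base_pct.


Formula: pH_final = pH_initial + k * base_pct
Substituting: pH_final = 3.3800 + 1.2780 * 0.7220
Result: 4.3027


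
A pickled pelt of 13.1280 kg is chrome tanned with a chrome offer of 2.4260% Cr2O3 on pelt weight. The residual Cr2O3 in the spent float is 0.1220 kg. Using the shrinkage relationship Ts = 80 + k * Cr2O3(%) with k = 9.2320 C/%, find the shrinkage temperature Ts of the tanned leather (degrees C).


Offered = pelt * offer_pct / 100 = 13.1280 * 2.4260 / 100 = 0.3185 kg
Uptake = offered - residual = 0.3185 - 0.1220 = 0.1965 kg
Cr2O3% on pelt = uptake / pelt * 100 = 0.1965 / 13.1280 * 100 = 1.4967 %
Ts = 80 + k * Cr2O3% = 80 + 9.2320 * 1.4967 = 93.8174 C


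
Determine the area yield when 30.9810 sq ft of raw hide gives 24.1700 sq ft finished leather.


Formula: Yield = finished / raw * 100
Substituting: Yield = 24.1700 / 30.9810 * 100
Result: 78.0156 %


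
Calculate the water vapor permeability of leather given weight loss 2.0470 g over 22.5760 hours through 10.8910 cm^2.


Formula: WVP = loss / (area * time)
Substituting: WVP = 2.0470 / (10.8910 * 22.5760)
Result: 0.00832536 g/(cm^2*hr)


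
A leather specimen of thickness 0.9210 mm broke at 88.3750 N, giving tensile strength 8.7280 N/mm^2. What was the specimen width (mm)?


Formula: w = F / (TS * t)
Substituting: w = 88.3750 / (8.7280 * 0.9210)
Result: 10.9940 mm


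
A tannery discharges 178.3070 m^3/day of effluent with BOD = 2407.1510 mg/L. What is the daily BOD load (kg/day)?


Formula: BOD_load = volume * conc / 1000
Substituting: BOD_load = 178.3070 * 2407.1510 / 1000
Result: 429.2119 kg/day


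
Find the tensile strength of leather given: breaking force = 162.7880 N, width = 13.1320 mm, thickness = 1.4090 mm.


Formula: TS = force / (width * thickness)
Substituting: TS = 162.7880 / (13.1320 * 1.4090)
Result: 8.7979 N/mm^2


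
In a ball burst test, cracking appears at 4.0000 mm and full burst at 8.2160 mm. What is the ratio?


Formula: Ratio = crack / burst
Substituting: Ratio = 4.0000 / 8.2160
Result: 0.4869


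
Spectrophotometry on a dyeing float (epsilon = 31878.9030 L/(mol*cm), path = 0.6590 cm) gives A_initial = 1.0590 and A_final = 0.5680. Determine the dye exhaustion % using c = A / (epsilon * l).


c_initial = A_i / (epsilon * l) = 1.0590 / (31878.9030 * 0.6590) = 5.0409e-05 mol/L
c_final = A_f / (epsilon * l) = 0.5680 / (31878.9030 * 0.6590) = 2.7037e-05 mol/L
Exhaustion = (c_initial - c_final) / c_initial * 100 = (5.0409e-05 - 2.7037e-05) / 5.0409e-05 * 100 = 46.3645 %


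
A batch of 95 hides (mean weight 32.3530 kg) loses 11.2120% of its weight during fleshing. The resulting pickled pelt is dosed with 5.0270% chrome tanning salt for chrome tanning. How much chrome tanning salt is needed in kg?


Total_raw = N * avg_wt = 95 * 32.3530 = 3073.5350 kg
Substrate = Total_raw * (1 - loss/100) = 3073.5350 * (1 - 11.2120/100) = 2728.9303 kg
Chrome = Substrate * pct / 100 = 2728.9303 * 5.0270 / 100 = 137.1833 kg


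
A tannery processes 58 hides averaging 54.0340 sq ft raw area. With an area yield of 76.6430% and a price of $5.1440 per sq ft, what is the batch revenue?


Raw_total = N * avg_area = 58 * 54.0340 = 3133.9720 sq ft
Finished = Raw_total * yield / 100 = 3133.9720 * 76.6430 / 100 = 2401.9702 sq ft
Value = Finished * price = 2401.9702 * 5.1440 = 12355.7345 $


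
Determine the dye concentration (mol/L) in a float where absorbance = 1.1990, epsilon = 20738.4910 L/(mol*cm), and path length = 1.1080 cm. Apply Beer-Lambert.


Formula: c = A / (epsilon * l)
Substituting: c = 1.1990 / (20738.4910 * 1.1080)
Result: 5.2180e-05 mol/L


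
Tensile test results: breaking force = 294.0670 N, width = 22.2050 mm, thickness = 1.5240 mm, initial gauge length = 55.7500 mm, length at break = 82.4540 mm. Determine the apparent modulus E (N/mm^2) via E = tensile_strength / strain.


TS = F / (w * t) = 294.0670 / (22.2050 * 1.5240) = 8.6898 N/mm^2
strain = (Lf - L0) / L0 = (82.4540 - 55.7500) / 55.7500 = 0.4790
E = TS / strain = 8.6898 / 0.4790 = 18.1417 N/mm^2


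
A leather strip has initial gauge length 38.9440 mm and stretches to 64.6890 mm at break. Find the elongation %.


Formula: Elongation = (Lf - L0) / L0 * 100
Substituting: Elongation = (64.6890 - 38.9440) / 38.9440 * 100
Result: 66.1077 %


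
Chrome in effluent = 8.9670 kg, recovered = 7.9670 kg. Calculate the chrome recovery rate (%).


Formula: Recovery = recovered / input * 100
Substituting: Recovery = 7.9670 / 8.9670 * 100
Result: 88.8480 %


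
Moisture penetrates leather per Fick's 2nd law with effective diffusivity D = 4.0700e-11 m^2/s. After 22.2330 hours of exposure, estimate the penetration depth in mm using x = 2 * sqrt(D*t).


t = 22.2330 hr * 3600 = 80038.8000 s
D * t = 4.0700e-11 * 80038.8000 = 3.2576e-06
x = 2 * sqrt(D*t) = 2 * sqrt(3.2576e-06) = 0.00360975 m = 3.6098 mm


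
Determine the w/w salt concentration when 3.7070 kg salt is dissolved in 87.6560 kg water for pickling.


Formula: Conc = salt / (water + salt) * 100
Substituting: Conc = 3.7070 / (87.6560 + 3.7070) * 100
Result: 4.0574 %


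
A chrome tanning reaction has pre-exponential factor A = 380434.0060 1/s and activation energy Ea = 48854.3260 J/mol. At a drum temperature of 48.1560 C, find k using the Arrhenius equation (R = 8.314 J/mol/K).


T_K = T_C + 273.15 = 48.1560 + 273.15 = 321.3060 K
exponent = -Ea / (R * T_K) = -48854.3260 / (8.314 * 321.3060) = -18.2883
k = A * exp(exponent) = 380434.0060 * exp(-18.2883) = 0.00434266 1/s


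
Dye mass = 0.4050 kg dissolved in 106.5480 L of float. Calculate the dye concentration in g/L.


Formula: Conc = dye_mass(kg) / volume(L) * 1000
Substituting: Conc = 0.4050 / 106.5480 * 1000
Result: 3.8011 g/L


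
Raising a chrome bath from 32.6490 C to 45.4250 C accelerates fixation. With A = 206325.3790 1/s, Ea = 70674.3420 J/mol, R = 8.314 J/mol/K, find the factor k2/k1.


T1 = 32.6490 + 273.15 = 305.7990 K; T2 = 45.4250 + 273.15 = 318.5750 K
k1 = A * exp(-Ea/(R*T1)) = 206325.3790 * exp(-70674.3420/(8.314*305.7990)) = 1.7457e-07 1/s
k2 = A * exp(-Ea/(R*T2)) = 206325.3790 * exp(-70674.3420/(8.314*318.5750)) = 5.3227e-07 1/s
k2/k1 = 5.3227e-07 / 1.7457e-07 = 3.0490


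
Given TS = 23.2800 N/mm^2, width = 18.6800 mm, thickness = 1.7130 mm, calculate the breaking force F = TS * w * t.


Formula: F = TS * w * t
Substituting: F = 23.2800 * 18.6800 * 1.7130
Result: 744.9330 N


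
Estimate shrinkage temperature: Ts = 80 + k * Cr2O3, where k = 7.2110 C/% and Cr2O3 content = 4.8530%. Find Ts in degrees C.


Formula: Ts = 80 + k * Cr2O3
Substituting: Ts = 80 + 7.2110 * 4.8530
Result: 114.9950 C


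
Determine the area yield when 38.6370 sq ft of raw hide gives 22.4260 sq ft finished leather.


Formula: Yield = finished / raw * 100
Substituting: Yield = 22.4260 / 38.6370 * 100
Result: 58.0428 %


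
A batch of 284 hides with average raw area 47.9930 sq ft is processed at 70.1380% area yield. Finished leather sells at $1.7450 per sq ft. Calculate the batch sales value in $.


Raw_total = N * avg_area = 284 * 47.9930 = 13630.0120 sq ft
Finished = Raw_total * yield / 100 = 13630.0120 * 70.1380 / 100 = 9559.8178 sq ft
Value = Finished * price = 9559.8178 * 1.7450 = 16681.8821 $


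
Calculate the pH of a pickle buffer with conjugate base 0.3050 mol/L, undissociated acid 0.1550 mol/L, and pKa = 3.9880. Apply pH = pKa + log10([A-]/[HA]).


ratio = [A-] / [HA] = 0.3050 / 0.1550 = 1.9677
log10(ratio) = 0.2940
pH = pKa + log10(ratio) = 3.9880 + 0.2940 = 4.2820


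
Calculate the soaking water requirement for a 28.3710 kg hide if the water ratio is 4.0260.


Formula: Water = hide_weight * ratio
Substituting: Water = 28.3710 * 4.0260
Result: 114.2216 kg


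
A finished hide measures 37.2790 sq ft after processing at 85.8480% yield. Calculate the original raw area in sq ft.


Formula: raw = finished * 100 / yield
Substituting: raw = 37.2790 * 100 / 85.8480
Result: 43.4244 sq ft


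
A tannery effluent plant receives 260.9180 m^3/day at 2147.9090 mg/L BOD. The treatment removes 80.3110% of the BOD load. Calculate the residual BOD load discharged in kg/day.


Load_in = volume * conc / 1000 = 260.9180 * 2147.9090 / 1000 = 560.4281 kg/day
Removed = Load_in * eff / 100 = 560.4281 * 80.3110 / 100 = 450.0854 kg/day
Load_out = Load_in - Removed = 560.4281 - 450.0854 = 110.3427 kg/day


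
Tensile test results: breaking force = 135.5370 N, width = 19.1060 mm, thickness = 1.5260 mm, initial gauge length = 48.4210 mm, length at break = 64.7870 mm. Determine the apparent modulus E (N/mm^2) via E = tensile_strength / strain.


TS = F / (w * t) = 135.5370 / (19.1060 * 1.5260) = 4.6487 N/mm^2
strain = (Lf - L0) / L0 = (64.7870 - 48.4210) / 48.4210 = 0.3380
E = TS / strain = 4.6487 / 0.3380 = 13.7539 N/mm^2


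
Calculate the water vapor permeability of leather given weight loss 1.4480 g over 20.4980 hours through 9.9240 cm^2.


Formula: WVP = loss / (area * time)
Substituting: WVP = 1.4480 / (9.9240 * 20.4980)
Result: 0.0071182 g/(cm^2*hr)


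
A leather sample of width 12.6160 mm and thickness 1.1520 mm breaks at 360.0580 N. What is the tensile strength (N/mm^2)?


Formula: TS = force / (width * thickness)
Substituting: TS = 360.0580 / (12.6160 * 1.1520)
Result: 24.7741 N/mm^2


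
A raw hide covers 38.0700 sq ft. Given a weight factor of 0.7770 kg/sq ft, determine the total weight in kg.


Formula: Weight = area * weight_per_sqft
Substituting: Weight = 38.0700 * 0.7770
Result: 29.5804 kg


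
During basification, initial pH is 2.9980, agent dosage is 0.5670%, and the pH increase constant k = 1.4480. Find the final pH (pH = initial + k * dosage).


Formula: pH_final = pH_initial + k * base_pct
Substituting: pH_final = 2.9980 + 1.4480 * 0.5670
Result: 3.8190


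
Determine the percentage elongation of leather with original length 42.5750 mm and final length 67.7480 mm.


Formula: Elongation = (Lf - L0) / L0 * 100
Substituting: Elongation = (67.7480 - 42.5750) / 42.5750 * 100
Result: 59.1262 %


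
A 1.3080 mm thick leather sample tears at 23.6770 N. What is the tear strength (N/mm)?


Formula: Tear strength = force / thickness
Substituting: Tear strength = 23.6770 / 1.3080
Result: 18.1017 N/mm


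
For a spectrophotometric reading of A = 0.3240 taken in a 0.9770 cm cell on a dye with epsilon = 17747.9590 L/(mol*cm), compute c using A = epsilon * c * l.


Formula: c = A / (epsilon * l)
Substituting: c = 0.3240 / (17747.9590 * 0.9770)
Result: 1.8685e-05 mol/L


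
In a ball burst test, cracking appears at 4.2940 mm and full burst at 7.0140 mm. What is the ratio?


Formula: Ratio = crack / burst
Substituting: Ratio = 4.2940 / 7.0140
Result: 0.6122


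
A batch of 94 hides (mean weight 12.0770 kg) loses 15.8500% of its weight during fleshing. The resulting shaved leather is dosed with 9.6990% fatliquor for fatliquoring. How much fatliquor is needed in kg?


Total_raw = N * avg_wt = 94 * 12.0770 = 1135.2380 kg
Substrate = Total_raw * (1 - loss/100) = 1135.2380 * (1 - 15.8500/100) = 955.3028 kg
Fat = Substrate * pct / 100 = 955.3028 * 9.6990 / 100 = 92.6548 kg


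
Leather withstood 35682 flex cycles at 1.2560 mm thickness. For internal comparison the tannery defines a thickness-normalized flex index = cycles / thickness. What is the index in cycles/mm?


Formula: Index = cycles / thickness
Substituting: Index = 35682 / 1.2560
Result: 28409.2357 cycles/mm


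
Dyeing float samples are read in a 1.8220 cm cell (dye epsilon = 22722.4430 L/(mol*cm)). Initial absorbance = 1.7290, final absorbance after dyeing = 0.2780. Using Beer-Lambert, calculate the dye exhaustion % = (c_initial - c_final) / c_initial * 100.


c_initial = A_i / (epsilon * l) = 1.7290 / (22722.4430 * 1.8220) = 4.1763e-05 mol/L
c_final = A_f / (epsilon * l) = 0.2780 / (22722.4430 * 1.8220) = 6.7149e-06 mol/L
Exhaustion = (c_initial - c_final) / c_initial * 100 = (4.1763e-05 - 6.7149e-06) / 4.1763e-05 * 100 = 83.9213 %


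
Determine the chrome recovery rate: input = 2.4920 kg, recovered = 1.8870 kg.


Formula: Recovery = recovered / input * 100
Substituting: Recovery = 1.8870 / 2.4920 * 100
Result: 75.7223 %


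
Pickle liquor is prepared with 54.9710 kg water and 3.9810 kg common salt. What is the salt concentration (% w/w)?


Formula: Conc = salt / (water + salt) * 100
Substituting: Conc = 3.9810 / (54.9710 + 3.9810) * 100
Result: 6.7530 %


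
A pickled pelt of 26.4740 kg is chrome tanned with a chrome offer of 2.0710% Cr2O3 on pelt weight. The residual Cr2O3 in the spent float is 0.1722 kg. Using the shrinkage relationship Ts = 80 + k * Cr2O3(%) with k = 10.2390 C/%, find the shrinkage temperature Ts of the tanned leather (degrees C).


Offered = pelt * offer_pct / 100 = 26.4740 * 2.0710 / 100 = 0.5483 kg
Uptake = offered - residual = 0.5483 - 0.1722 = 0.3761 kg
Cr2O3% on pelt = uptake / pelt * 100 = 0.3761 / 26.4740 * 100 = 1.4206 %
Ts = 80 + k * Cr2O3% = 80 + 10.2390 * 1.4206 = 94.5450 C


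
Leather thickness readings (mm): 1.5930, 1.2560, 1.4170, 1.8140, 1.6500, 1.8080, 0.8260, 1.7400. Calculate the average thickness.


Formula: Average = sum / n
Substituting: Average = 12.1040 / 8
Result: 1.5130 mm


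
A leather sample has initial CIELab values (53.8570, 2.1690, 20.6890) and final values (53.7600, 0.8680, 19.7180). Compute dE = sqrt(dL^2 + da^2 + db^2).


dL = -0.097, da = -1.3010, db = -0.9710
dE = sqrt((-0.097)^2 + (-1.3010)^2 + (-0.9710)^2) = 1.6263


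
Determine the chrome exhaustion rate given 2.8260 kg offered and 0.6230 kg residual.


Formula: Uptake = (offered - residual) / offered * 100
Substituting: Uptake = (2.8260 - 0.6230) / 2.8260 * 100
Result: 77.9547 %


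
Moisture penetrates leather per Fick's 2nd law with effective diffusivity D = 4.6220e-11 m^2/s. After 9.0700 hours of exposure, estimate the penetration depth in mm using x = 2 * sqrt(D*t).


t = 9.0700 hr * 3600 = 32652.0000 s
D * t = 4.6220e-11 * 32652.0000 = 1.5092e-06
x = 2 * sqrt(D*t) = 2 * sqrt(1.5092e-06) = 0.00245697 m = 2.4570 mm


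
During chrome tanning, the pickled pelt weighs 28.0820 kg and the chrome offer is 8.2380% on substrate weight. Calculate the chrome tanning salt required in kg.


Formula: Chrome = substrate * pct / 100
Substituting: Chrome = 28.0820 * 8.2380 / 100
Result: 2.3134 kg


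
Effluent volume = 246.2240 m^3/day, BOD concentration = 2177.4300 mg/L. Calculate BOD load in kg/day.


Formula: BOD_load = volume * conc / 1000
Substituting: BOD_load = 246.2240 * 2177.4300 / 1000
Result: 536.1355 kg/day


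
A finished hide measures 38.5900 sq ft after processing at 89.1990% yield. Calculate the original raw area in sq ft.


Formula: raw = finished * 100 / yield
Substituting: raw = 38.5900 * 100 / 89.1990
Result: 43.2628 sq ft


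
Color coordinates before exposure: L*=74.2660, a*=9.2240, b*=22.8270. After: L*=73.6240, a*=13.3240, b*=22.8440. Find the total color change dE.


dL = -0.6420, da = 4.1000, db = 0.017
dE = sqrt((-0.6420)^2 + 4.1000^2 + 0.017^2) = 4.1500


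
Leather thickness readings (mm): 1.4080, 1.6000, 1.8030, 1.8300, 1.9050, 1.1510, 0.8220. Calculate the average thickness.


Formula: Average = sum / n
Substituting: Average = 10.5190 / 7
Result: 1.5027 mm


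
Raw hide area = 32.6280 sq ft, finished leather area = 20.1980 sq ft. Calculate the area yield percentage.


Formula: Yield = finished / raw * 100
Substituting: Yield = 20.1980 / 32.6280 * 100
Result: 61.9039 %


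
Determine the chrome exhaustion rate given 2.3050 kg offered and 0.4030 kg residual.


Formula: Uptake = (offered - residual) / offered * 100
Substituting: Uptake = (2.3050 - 0.4030) / 2.3050 * 100
Result: 82.5163 %


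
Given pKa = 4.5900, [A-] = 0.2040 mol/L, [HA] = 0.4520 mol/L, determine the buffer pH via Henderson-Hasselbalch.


ratio = [A-] / [HA] = 0.2040 / 0.4520 = 0.4513
log10(ratio) = -0.3455
pH = pKa + log10(ratio) = 4.5900 - 0.3455 = 4.2445


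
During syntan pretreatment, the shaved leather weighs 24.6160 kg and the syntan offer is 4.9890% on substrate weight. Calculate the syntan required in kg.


Formula: Syntan = substrate * pct / 100
Substituting: Syntan = 24.6160 * 4.9890 / 100
Result: 1.2281 kg


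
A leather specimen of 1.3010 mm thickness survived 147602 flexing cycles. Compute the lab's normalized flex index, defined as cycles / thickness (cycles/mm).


Formula: Index = cycles / thickness
Substituting: Index = 147602 / 1.3010
Result: 113452.7287 cycles/mm


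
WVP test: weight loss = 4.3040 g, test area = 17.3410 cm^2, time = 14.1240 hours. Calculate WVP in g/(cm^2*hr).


Formula: WVP = loss / (area * time)
Substituting: WVP = 4.3040 / (17.3410 * 14.1240)
Result: 0.0175728 g/(cm^2*hr)


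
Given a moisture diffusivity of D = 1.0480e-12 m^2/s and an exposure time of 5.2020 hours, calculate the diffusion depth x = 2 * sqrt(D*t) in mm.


t = 5.2020 hr * 3600 = 18727.2000 s
D * t = 1.0480e-12 * 18727.2000 = 1.9626e-08
x = 2 * sqrt(D*t) = 2 * sqrt(1.9626e-08) = 2.8019e-04 m = 0.2802 mm


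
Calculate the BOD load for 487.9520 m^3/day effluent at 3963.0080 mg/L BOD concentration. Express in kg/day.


Formula: BOD_load = volume * conc / 1000
Substituting: BOD_load = 487.9520 * 3963.0080 / 1000
Result: 1933.7577 kg/day


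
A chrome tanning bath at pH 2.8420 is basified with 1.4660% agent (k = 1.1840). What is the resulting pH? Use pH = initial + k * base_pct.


Formula: pH_final = pH_initial + k * base_pct
Substituting: pH_final = 2.8420 + 1.1840 * 1.4660
Result: 4.5777


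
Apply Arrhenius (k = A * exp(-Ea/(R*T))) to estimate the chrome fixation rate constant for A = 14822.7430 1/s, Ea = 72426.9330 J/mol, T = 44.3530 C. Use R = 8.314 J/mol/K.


T_K = T_C + 273.15 = 44.3530 + 273.15 = 317.5030 K
exponent = -Ea / (R * T_K) = -72426.9330 / (8.314 * 317.5030) = -27.4374
k = A * exp(exponent) = 14822.7430 * exp(-27.4374) = 1.7990e-08 1/s


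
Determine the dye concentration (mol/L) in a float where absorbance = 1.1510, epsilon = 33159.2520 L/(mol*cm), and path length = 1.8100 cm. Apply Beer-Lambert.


Formula: c = A / (epsilon * l)
Substituting: c = 1.1510 / (33159.2520 * 1.8100)
Result: 1.9178e-05 mol/L


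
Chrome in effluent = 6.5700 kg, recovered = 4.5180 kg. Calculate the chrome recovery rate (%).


Formula: Recovery = recovered / input * 100
Substituting: Recovery = 4.5180 / 6.5700 * 100
Result: 68.7671 %


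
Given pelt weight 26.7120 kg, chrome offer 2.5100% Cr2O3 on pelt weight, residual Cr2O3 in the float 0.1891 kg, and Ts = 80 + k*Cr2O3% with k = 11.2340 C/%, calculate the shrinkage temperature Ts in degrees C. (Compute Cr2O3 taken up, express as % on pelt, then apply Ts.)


Offered = pelt * offer_pct / 100 = 26.7120 * 2.5100 / 100 = 0.6705 kg
Uptake = offered - residual = 0.6705 - 0.1891 = 0.4814 kg
Cr2O3% on pelt = uptake / pelt * 100 = 0.4814 / 26.7120 * 100 = 1.8021 %
Ts = 80 + k * Cr2O3% = 80 + 11.2340 * 1.8021 = 100.2445 C


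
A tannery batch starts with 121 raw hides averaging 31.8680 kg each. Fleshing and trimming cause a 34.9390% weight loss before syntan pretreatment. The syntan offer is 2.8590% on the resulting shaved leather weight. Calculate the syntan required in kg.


Total_raw = N * avg_wt = 121 * 31.8680 = 3856.0280 kg
Substrate = Total_raw * (1 - loss/100) = 3856.0280 * (1 - 34.9390/100) = 2508.7704 kg
Syntan = Substrate * pct / 100 = 2508.7704 * 2.8590 / 100 = 71.7257 kg


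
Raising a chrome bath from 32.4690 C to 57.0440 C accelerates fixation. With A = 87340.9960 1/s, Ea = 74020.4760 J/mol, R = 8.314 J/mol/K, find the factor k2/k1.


T1 = 32.4690 + 273.15 = 305.6190 K; T2 = 57.0440 + 273.15 = 330.1940 K
k1 = A * exp(-Ea/(R*T1)) = 87340.9960 * exp(-74020.4760/(8.314*305.6190)) = 1.9481e-08 1/s
k2 = A * exp(-Ea/(R*T2)) = 87340.9960 * exp(-74020.4760/(8.314*330.1940)) = 1.7030e-07 1/s
k2/k1 = 1.7030e-07 / 1.9481e-08 = 8.7419


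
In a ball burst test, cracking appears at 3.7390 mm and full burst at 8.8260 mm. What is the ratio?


Formula: Ratio = crack / burst
Substituting: Ratio = 3.7390 / 8.8260
Result: 0.4236


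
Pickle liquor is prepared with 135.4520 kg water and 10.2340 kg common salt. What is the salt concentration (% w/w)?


Formula: Conc = salt / (water + salt) * 100
Substituting: Conc = 10.2340 / (135.4520 + 10.2340) * 100
Result: 7.0247 %


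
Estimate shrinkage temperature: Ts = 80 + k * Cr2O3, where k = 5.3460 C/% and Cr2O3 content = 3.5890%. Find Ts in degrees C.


Formula: Ts = 80 + k * Cr2O3
Substituting: Ts = 80 + 5.3460 * 3.5890
Result: 99.1868 C


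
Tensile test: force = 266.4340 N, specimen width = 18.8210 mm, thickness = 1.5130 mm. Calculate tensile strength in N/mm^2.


Formula: TS = force / (width * thickness)
Substituting: TS = 266.4340 / (18.8210 * 1.5130)
Result: 9.3564 N/mm^2


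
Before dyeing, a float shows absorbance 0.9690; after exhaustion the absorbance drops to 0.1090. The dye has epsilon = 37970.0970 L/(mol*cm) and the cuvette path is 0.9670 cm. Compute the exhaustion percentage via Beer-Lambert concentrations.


c_initial = A_i / (epsilon * l) = 0.9690 / (37970.0970 * 0.9670) = 2.6391e-05 mol/L
c_final = A_f / (epsilon * l) = 0.1090 / (37970.0970 * 0.9670) = 2.9686e-06 mol/L
Exhaustion = (c_initial - c_final) / c_initial * 100 = (2.6391e-05 - 2.9686e-06) / 2.6391e-05 * 100 = 88.7513 %


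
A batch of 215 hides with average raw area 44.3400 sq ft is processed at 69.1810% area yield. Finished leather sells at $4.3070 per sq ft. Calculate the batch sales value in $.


Raw_total = N * avg_area = 215 * 44.3400 = 9533.1000 sq ft
Finished = Raw_total * yield / 100 = 9533.1000 * 69.1810 / 100 = 6595.0939 sq ft
Value = Finished * price = 6595.0939 * 4.3070 = 28405.0695 $


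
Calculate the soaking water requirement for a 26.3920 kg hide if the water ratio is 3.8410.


Formula: Water = hide_weight * ratio
Substituting: Water = 26.3920 * 3.8410
Result: 101.3717 kg


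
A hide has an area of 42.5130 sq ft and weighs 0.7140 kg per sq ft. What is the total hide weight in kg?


Formula: Weight = area * weight_per_sqft
Substituting: Weight = 42.5130 * 0.7140
Result: 30.3543 kg


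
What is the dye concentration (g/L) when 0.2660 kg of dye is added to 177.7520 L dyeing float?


Formula: Conc = dye_mass(kg) / volume(L) * 1000
Substituting: Conc = 0.2660 / 177.7520 * 1000
Result: 1.4965 g/L


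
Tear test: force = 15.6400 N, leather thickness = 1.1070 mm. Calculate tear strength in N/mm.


Formula: Tear strength = force / thickness
Substituting: Tear strength = 15.6400 / 1.1070
Result: 14.1283 N/mm


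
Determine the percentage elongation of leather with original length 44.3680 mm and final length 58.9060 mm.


Formula: Elongation = (Lf - L0) / L0 * 100
Substituting: Elongation = (58.9060 - 44.3680) / 44.3680 * 100
Result: 32.7669 %


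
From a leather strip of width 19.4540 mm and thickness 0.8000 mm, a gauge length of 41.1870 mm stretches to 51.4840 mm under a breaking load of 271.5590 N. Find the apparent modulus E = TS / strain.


TS = F / (w * t) = 271.5590 / (19.4540 * 0.8000) = 17.4488 N/mm^2
strain = (Lf - L0) / L0 = (51.4840 - 41.1870) / 41.1870 = 0.2500
E = TS / strain = 17.4488 / 0.2500 = 69.7935 N/mm^2


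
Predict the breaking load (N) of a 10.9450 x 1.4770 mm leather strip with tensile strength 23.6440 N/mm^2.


Formula: F = TS * w * t
Substituting: F = 23.6440 * 10.9450 * 1.4770
Result: 382.2233 N


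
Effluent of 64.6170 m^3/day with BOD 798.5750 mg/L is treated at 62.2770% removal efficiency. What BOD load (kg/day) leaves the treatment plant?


Load_in = volume * conc / 1000 = 64.6170 * 798.5750 / 1000 = 51.6015 kg/day
Removed = Load_in * eff / 100 = 51.6015 * 62.2770 / 100 = 32.1359 kg/day
Load_out = Load_in - Removed = 51.6015 - 32.1359 = 19.4656 kg/day


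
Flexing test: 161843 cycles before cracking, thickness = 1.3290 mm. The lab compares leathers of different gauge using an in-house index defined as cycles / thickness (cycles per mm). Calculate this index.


Formula: Index = cycles / thickness
Substituting: Index = 161843 / 1.3290
Result: 121778.0286 cycles/mm


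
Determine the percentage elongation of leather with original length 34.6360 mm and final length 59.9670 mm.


Formula: Elongation = (Lf - L0) / L0 * 100
Substituting: Elongation = (59.9670 - 34.6360) / 34.6360 * 100
Result: 73.1349 %


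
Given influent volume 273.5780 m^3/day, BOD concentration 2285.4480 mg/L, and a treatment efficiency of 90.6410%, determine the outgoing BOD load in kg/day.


Load_in = volume * conc / 1000 = 273.5780 * 2285.4480 / 1000 = 625.2483 kg/day
Removed = Load_in * eff / 100 = 625.2483 * 90.6410 / 100 = 566.7313 kg/day
Load_out = Load_in - Removed = 625.2483 - 566.7313 = 58.5170 kg/day


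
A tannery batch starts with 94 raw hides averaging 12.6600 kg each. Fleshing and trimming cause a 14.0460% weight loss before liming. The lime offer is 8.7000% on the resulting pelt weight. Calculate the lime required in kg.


Total_raw = N * avg_wt = 94 * 12.6600 = 1190.0400 kg
Substrate = Total_raw * (1 - loss/100) = 1190.0400 * (1 - 14.0460/100) = 1022.8870 kg
Lime = Substrate * pct / 100 = 1022.8870 * 8.7000 / 100 = 88.9912 kg


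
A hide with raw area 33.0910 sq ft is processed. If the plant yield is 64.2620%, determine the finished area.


Formula: finished = raw * yield / 100
Substituting: finished = 33.0910 * 64.2620 / 100
Result: 21.2649 sq ft


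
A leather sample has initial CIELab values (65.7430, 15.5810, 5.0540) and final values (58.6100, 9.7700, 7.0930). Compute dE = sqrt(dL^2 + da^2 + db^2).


dL = -7.1330, da = -5.8110, db = 2.0390
dE = sqrt((-7.1330)^2 + (-5.8110)^2 + 2.0390^2) = 9.4236


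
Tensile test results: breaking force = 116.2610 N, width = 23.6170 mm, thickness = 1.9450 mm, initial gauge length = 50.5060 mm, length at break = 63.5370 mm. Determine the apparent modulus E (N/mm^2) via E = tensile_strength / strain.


TS = F / (w * t) = 116.2610 / (23.6170 * 1.9450) = 2.5310 N/mm^2
strain = (Lf - L0) / L0 = (63.5370 - 50.5060) / 50.5060 = 0.2580
E = TS / strain = 2.5310 / 0.2580 = 9.8097 N/mm^2


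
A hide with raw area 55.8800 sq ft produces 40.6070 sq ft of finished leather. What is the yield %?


Formula: Yield = finished / raw * 100
Substituting: Yield = 40.6070 / 55.8800 * 100
Result: 72.6682 %


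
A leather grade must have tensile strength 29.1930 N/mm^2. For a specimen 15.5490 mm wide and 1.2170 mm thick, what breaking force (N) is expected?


Formula: F = TS * w * t
Substituting: F = 29.1930 * 15.5490 * 1.2170
Result: 552.4230 N


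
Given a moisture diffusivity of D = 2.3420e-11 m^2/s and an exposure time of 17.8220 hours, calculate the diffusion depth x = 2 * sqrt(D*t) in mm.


t = 17.8220 hr * 3600 = 64159.2000 s
D * t = 2.3420e-11 * 64159.2000 = 1.5026e-06
x = 2 * sqrt(D*t) = 2 * sqrt(1.5026e-06) = 0.00245162 m = 2.4516 mm


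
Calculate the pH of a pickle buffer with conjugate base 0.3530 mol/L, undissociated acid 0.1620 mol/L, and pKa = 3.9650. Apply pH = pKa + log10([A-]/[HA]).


ratio = [A-] / [HA] = 0.3530 / 0.1620 = 2.1790
log10(ratio) = 0.3383
pH = pKa + log10(ratio) = 3.9650 + 0.3383 = 4.3033


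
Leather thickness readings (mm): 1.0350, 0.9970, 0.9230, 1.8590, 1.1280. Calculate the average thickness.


Formula: Average = sum / n
Substituting: Average = 5.9420 / 5
Result: 1.1884 mm


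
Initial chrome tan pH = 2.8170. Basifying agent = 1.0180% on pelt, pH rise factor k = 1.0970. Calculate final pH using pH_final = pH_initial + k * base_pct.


Formula: pH_final = pH_initial + k * base_pct
Substituting: pH_final = 2.8170 + 1.0970 * 1.0180
Result: 3.9337


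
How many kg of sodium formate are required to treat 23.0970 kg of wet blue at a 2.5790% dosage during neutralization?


Formula: Neutralizer = substrate * pct / 100
Substituting: Neutralizer = 23.0970 * 2.5790 / 100
Result: 0.5957 kg


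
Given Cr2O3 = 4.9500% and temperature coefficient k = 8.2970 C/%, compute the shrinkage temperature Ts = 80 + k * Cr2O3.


Formula: Ts = 80 + k * Cr2O3
Substituting: Ts = 80 + 8.2970 * 4.9500
Result: 121.0702 C
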